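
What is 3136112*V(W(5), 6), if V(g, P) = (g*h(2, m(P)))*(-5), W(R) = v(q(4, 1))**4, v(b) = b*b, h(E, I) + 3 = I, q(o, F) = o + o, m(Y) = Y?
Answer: -789228426362880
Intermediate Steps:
q(o, F) = 2*o
h(E, I) = -3 + I
v(b) = b**2
W(R) = 16777216 (W(R) = ((2*4)**2)**4 = (8**2)**4 = 64**4 = 16777216)
V(g, P) = -5*g*(-3 + P) (V(g, P) = (g*(-3 + P))*(-5) = -5*g*(-3 + P))
3136112*V(W(5), 6) = 3136112*(5*16777216*(3 - 1*6)) = 3136112*(5*16777216*(3 - 6)) = 3136112*(5*16777216*(-3)) = 3136112*(-251658240) = -789228426362880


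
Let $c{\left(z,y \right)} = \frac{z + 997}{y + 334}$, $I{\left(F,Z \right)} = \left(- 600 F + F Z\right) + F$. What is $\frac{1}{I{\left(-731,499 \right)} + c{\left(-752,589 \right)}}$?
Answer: $\frac{923}{67471545} \approx 1.368 \cdot 10^{-5}$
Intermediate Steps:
$I{\left(F,Z \right)} = - 599 F + F Z$
$c{\left(z,y \right)} = \frac{997 + z}{334 + y}$
$\frac{1}{I{\left(-731,499 \right)} + c{\left(-752,589 \right)}} = \frac{1}{- 731 \left(-599 + 499\right) + \frac{997 - 752}{334 + 589}} = \frac{1}{\left(-731\right) \left(-100\right) + \frac{1}{923} \cdot 245} = \frac{1}{73100 + \frac{1}{923} \cdot 245} = \frac{1}{73100 + \frac{245}{923}} = \frac{1}{\frac{67471545}{923}} = \frac{923}{67471545}$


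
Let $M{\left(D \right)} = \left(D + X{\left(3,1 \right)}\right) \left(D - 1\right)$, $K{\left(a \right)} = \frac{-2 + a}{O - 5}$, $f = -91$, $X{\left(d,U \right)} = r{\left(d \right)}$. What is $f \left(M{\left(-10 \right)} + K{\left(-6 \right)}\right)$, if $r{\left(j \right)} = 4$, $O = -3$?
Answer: $-6097$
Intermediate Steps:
$X{\left(d,U \right)} = 4$
$K{\left(a \right)} = \frac{1}{4} - \frac{a}{8}$ ($K{\left(a \right)} = \frac{-2 + a}{-3 - 5} = \frac{-2 + a}{-8} = \left(-2 + a\right) \left(- \frac{1}{8}\right) = \frac{1}{4} - \frac{a}{8}$)
$M{\left(D \right)} = \left(-1 + D\right) \left(4 + D\right)$ ($M{\left(D \right)} = \left(D + 4\right) \left(D - 1\right) = \left(4 + D\right) \left(-1 + D\right) = \left(-1 + D\right) \left(4 + D\right)$)
$f \left(M{\left(-10 \right)} + K{\left(-6 \right)}\right) = - 91 \left(\left(-4 + \left(-10\right)^{2} + 3 \left(-10\right)\right) + \left(\frac{1}{4} - - \frac{3}{4}\right)\right) = - 91 \left(\left(-4 + 100 - 30\right) + \left(\frac{1}{4} + \frac{3}{4}\right)\right) = - 91 \left(66 + 1\right) = \left(-91\right) 67 = -6097$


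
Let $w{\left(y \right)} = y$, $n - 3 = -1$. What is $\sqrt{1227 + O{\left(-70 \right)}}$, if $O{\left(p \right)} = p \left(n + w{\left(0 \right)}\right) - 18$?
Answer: $\sqrt{1069} \approx 32.696$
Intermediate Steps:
$n = 2$ ($n = 3 - 1 = 2$)
$O{\left(p \right)} = -18 + 2 p$ ($O{\left(p \right)} = p \left(2 + 0\right) - 18 = p 2 - 18 = 2 p - 18 = -18 + 2 p$)
$\sqrt{1227 + O{\left(-70 \right)}} = \sqrt{1227 + \left(-18 + 2 \left(-70\right)\right)} = \sqrt{1227 - 158} = \sqrt{1069}$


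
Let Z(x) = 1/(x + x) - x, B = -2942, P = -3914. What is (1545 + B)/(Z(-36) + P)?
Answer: 100584/279217 ≈ 0.36024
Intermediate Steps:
Z(x) = 1/(2*x) - x
(1545 + B)/(Z(-36) + P) = (1545 - 2942)/(((½)/(-36) - 1*(-36)) - 3914) = -1397/(((½)*(-1/36) + 36) - 3914) = -1397/((-1/72 + 36) - 3914) = -1397/(2591/72 - 3914) = -1397/(-279217/72) = -1397*(-72/279217) = 100584/279217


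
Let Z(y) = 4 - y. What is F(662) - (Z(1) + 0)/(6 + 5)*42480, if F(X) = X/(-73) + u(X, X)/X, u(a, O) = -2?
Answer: -3081743865/265793 ≈ -11595.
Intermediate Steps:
F(X) = -2/X - X/73 (F(X) = X/(-73) - 2/X = X*(-1/73) - 2/X = -X/73 - 2/X = -2/X - X/73)
F(662) - (Z(1) + 0)/(6 + 5)*42480 = (-2/662 - 1/73*662) - ((4 - 1*1) + 0)/(6 + 5)*42480 = (-2*1/662 - 662/73) - ((4 - 1) + 0)/11*42480 = (-1/331 - 662/73) - (3 + 0)*(1/11)*42480 = -219195/24163 - 3*(1/11)*42480 = -219195/24163 - 3*42480/11 = -219195/24163 - 1*127440/11 = -219195/24163 - 127440/11 = -3081743865/265793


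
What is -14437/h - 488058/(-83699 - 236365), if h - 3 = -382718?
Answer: 31901313573/20415548960 ≈ 1.5626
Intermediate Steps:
h = -382715 (h = 3 - 382718 = -382715)
-14437/h - 488058/(-83699 - 236365) = -14437/(-382715) - 488058/(-83699 - 236365) = -14437*(-1/382715) - 488058/(-320064) = 14437/382715 - 488058*(-1/320064) = 14437/382715 + 81343/53344 = 31901313573/20415548960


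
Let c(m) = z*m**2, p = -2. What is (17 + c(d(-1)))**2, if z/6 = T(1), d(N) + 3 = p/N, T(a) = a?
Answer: 529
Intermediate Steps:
d(N) = -3 - 2/N
z = 6 (z = 6*1 = 6)
c(m) = 6*m**2
(17 + c(d(-1)))**2 = (17 + 6*(-3 - 2/(-1))**2)**2 = (17 + 6*(-3 - 2*(-1))**2)**2 = (17 + 6*(-3 + 2)**2)**2 = (17 + 6*(-1)**2)**2 = (17 + 6*1)**2 = (17 + 6)**2 = 23**2 = 529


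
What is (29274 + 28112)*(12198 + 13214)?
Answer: 1458293032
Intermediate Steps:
(29274 + 28112)*(12198 + 13214) = 57386*25412 = 1458293032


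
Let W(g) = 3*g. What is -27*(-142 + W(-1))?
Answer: 3915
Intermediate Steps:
-27*(-142 + W(-1)) = -27*(-142 + 3*(-1)) = -27*(-142 - 3) = -27*(-145) = 3915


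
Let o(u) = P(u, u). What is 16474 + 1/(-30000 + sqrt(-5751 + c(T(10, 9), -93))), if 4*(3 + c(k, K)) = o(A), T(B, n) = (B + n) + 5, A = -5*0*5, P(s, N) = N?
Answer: 2471115793566/150000959 - I*sqrt(5754)/900005754 ≈ 16474.0 - 8.4283e-8*I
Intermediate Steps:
A = 0 (A = 0*5 = 0)
o(u) = u
T(B, n) = 5 + B + n
c(k, K) = -3 (c(k, K) = -3 + (1/4)*0 = -3 + 0 = -3)
16474 + 1/(-30000 + sqrt(-5751 + c(T(10, 9), -93))) = 16474 + 1/(-30000 + sqrt(-5751 - 3)) = 16474 + 1/(-30000 + sqrt(-5754)) = 16474 + 1/(-30000 + I*sqrt(5754))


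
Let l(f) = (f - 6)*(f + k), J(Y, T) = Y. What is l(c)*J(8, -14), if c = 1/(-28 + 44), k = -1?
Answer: 1425/32 ≈ 44.531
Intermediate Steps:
c = 1/16 ≈ 0.062500
l(f) = (-1 + f)*(-6 + f) (l(f) = (f - 6)*(f - 1) = (-6 + f)*(-1 + f) = (-1 + f)*(-6 + f))
l(c)*J(8, -14) = (6 + (1/16)**2 - 7*1/16)*8 = (6 + 1/256 - 7/16)*8 = (1425/256)*8 = 1425/32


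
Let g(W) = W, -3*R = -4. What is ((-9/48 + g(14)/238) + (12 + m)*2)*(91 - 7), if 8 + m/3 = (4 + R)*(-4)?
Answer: -868959/68 ≈ -12779.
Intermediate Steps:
R = 4/3 (R = -⅓*(-4) = 4/3 ≈ 1.3333)
m = -88 (m = -24 + 3*((4 + 4/3)*(-4)) = -24 + 3*((16/3)*(-4)) = -24 + 3*(-64/3) = -24 - 64 = -88)
((-9/48 + g(14)/238) + (12 + m)*2)*(91 - 7) = ((-9/48 + 14/238) + (12 - 88)*2)*(91 - 7) = ((-9*1/48 + 14*(1/238)) - 76*2)*84 = ((-3/16 + 1/17) - 152)*84 = (-35/272 - 152)*84 = -41379/272*84 = -868959/68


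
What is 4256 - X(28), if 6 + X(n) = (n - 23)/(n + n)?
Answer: 238667/56 ≈ 4261.9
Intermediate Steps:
X(n) = -6 + (-23 + n)/(2*n) (X(n) = -6 + (n - 23)/(n + n) = -6 + (-23 + n)/((2*n)) = -6 + (-23 + n)*(1/(2*n)) = -6 + (-23 + n)/(2*n))
4256 - X(28) = 4256 - (-23 - 11*28)/(2*28) = 4256 - (-23 - 308)/(2*28) = 4256 - (-331)/(2*28) = 4256 - 1*(-331/56) = 4256 + 331/56 = 238667/56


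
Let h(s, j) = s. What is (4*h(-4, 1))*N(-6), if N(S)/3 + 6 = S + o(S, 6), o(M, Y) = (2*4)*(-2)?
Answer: 1344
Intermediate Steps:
o(M, Y) = -16 (o(M, Y) = 8*(-2) = -16)
N(S) = -66 + 3*S (N(S) = -18 + 3*(S - 16) = -18 + 3*(-16 + S) = -18 + (-48 + 3*S) = -66 + 3*S)
(4*h(-4, 1))*N(-6) = (4*(-4))*(-66 + 3*(-6)) = -16*(-66 - 18) = -16*(-84) = 1344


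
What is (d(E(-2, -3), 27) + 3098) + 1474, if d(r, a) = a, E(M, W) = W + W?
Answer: 4599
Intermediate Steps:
E(M, W) = 2*W
(d(E(-2, -3), 27) + 3098) + 1474 = (27 + 3098) + 1474 = 3125 + 1474 = 4599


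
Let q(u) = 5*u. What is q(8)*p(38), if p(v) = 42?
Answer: 1680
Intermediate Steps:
q(8)*p(38) = (5*8)*42 = 40*42 = 1680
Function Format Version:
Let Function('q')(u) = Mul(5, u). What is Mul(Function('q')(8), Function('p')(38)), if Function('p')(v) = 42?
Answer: 1680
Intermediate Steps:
Mul(Function('q')(8), Function('p')(38)) = Mul(Mul(5, 8), 42) = Mul(40, 42) = 1680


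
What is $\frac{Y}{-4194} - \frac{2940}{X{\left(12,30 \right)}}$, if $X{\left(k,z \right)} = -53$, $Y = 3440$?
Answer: $\frac{6074020}{111141} \approx 54.651$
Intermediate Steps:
$\frac{Y}{-4194} - \frac{2940}{X{\left(12,30 \right)}} = \frac{3440}{-4194} - \frac{2940}{-53} = 3440 \left(- \frac{1}{4194}\right) - - \frac{2940}{53} = - \frac{1720}{2097} + \frac{2940}{53} = \frac{6074020}{111141}$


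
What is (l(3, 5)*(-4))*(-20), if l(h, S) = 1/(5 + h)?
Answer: 10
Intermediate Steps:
(l(3, 5)*(-4))*(-20) = (-4/(5 + 3))*(-20) = (-4/8)*(-20) = ((1/8)*(-4))*(-20) = -1/2*(-20) = 10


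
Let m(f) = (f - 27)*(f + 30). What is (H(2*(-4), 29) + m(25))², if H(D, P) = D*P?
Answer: 116964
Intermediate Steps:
m(f) = (-27 + f)*(30 + f)
(H(2*(-4), 29) + m(25))² = ((2*(-4))*29 + (-810 + 25² + 3*25))² = (-8*29 + (-810 + 625 + 75))² = (-232 - 110)² = (-342)² = 116964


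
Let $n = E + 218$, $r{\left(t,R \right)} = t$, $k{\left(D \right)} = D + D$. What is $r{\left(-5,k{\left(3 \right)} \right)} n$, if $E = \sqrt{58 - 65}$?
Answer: $-1090 - 5 i \sqrt{7} \approx -1090.0 - 13.229 i$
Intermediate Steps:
$k{\left(D \right)} = 2 D$
$E = i \sqrt{7}$ ($E = \sqrt{-7} = i \sqrt{7} \approx 2.6458 i$)
$n = 218 + i \sqrt{7}$ ($n = i \sqrt{7} + 218 = 218 + i \sqrt{7} \approx 218.0 + 2.6458 i$)
$r{\left(-5,k{\left(3 \right)} \right)} n = - 5 \left(218 + i \sqrt{7}\right) = -1090 - 5 i \sqrt{7}$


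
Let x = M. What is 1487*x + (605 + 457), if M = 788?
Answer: 1172818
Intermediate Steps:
x = 788
1487*x + (605 + 457) = 1487*788 + (605 + 457) = 1171756 + 1062 = 1172818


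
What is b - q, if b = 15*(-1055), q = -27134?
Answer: 11309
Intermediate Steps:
b = -15825
b - q = -15825 - 1*(-27134) = -15825 + 27134 = 11309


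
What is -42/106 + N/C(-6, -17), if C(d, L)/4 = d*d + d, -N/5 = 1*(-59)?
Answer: 2623/1272 ≈ 2.0621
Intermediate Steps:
N = 295 (N = -5*(-59) = 295)
C(d, L) = 4*d + 4*d² (C(d, L) = 4*(d*d + d) = 4*(d² + d) = 4*(d + d²) = 4*d + 4*d²)
-42/106 + N/C(-6, -17) = -42/106 + 295/((4*(-6)*(1 - 6))) = -42*1/106 + 295/((4*(-6)*(-5))) = -21/53 + 295/120 = -21/53 + 295*(1/120) = -21/53 + 59/24 = 2623/1272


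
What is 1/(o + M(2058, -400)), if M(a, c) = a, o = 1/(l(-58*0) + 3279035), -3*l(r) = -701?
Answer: 9837806/20246204751 ≈ 0.00048591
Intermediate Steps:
l(r) = 701/3 (l(r) = -⅓*(-701) = 701/3)
o = 3/9837806 (o = 1/(701/3 + 3279035) = 1/(9837806/3) = 3/9837806 ≈ 3.0495e-7)
1/(o + M(2058, -400)) = 1/(3/9837806 + 2058) = 1/(20246204751/9837806) = 9837806/20246204751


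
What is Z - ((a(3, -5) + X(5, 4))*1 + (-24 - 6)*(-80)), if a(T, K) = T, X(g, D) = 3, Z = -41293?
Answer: -43699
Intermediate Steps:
Z - ((a(3, -5) + X(5, 4))*1 + (-24 - 6)*(-80)) = -41293 - ((3 + 3)*1 + (-24 - 6)*(-80)) = -41293 - (6*1 - 30*(-80)) = -41293 - (6 + 2400) = -41293 - 1*2406 = -41293 - 2406 = -43699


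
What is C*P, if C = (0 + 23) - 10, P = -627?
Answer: -8151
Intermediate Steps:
C = 13 (C = 23 - 10 = 13)
C*P = 13*(-627) = -8151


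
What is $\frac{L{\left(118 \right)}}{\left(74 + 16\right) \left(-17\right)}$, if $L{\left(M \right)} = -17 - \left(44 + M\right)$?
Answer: $\frac{179}{1530} \approx 0.11699$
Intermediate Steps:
$L{\left(M \right)} = -61 - M$ ($L{\left(M \right)} = -17 - \left(44 + M\right) = -61 - M$)
$\frac{L{\left(118 \right)}}{\left(74 + 16\right) \left(-17\right)} = \frac{-61 - 118}{\left(74 + 16\right) \left(-17\right)} = \frac{-61 - 118}{90 \left(-17\right)} = - \frac{179}{-1530} = \left(-179\right) \left(- \frac{1}{1530}\right) = \frac{179}{1530}$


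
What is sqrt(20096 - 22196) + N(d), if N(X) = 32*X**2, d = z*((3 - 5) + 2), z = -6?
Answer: 10*I*sqrt(21) ≈ 45.826*I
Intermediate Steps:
d = 0 (d = -6*((3 - 5) + 2) = -6*(-2 + 2) = -6*0 = 0)
sqrt(20096 - 22196) + N(d) = sqrt(20096 - 22196) + 32*0**2 = sqrt(-2100) + 32*0 = 10*I*sqrt(21) + 0 = 10*I*sqrt(21)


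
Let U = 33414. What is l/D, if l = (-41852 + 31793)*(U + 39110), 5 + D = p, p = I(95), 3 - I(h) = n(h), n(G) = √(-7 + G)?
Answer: -17369498 + 17369498*√22 ≈ 6.4101e+7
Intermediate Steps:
I(h) = 3 - √(-7 + h)
p = 3 - 2*√22 (p = 3 - √(-7 + 95) = 3 - √88 = 3 - 2*√22 ≈ -6.3808)
D = -2 - 2*√22 (D = -5 + (3 - 2*√22) = -2 - 2*√22 ≈ -11.381)
l = -729518916 (l = (-41852 + 31793)*(33414 + 39110) = -10059*72524 = -729518916)
l/D = -729518916/(-2 - 2*√22)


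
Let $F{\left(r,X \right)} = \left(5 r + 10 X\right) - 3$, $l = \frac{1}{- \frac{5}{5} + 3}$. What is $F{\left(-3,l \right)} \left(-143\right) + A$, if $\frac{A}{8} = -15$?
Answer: $1739$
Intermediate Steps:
$l = \frac{1}{2}$ ($l = \frac{1}{\left(-5\right) \frac{1}{5} + 3} = \frac{1}{-1 + 3} = \frac{1}{2} \approx 0.5$)
$F{\left(r,X \right)} = -3 + 5 r + 10 X$
$A = -120$ ($A = 8 \left(-15\right) = -120$)
$F{\left(-3,l \right)} \left(-143\right) + A = \left(-3 + 5 \left(-3\right) + 10 \cdot \frac{1}{2}\right) \left(-143\right) - 120 = \left(-3 - 15 + 5\right) \left(-143\right) - 120 = \left(-13\right) \left(-143\right) - 120 = 1859 - 120 = 1739$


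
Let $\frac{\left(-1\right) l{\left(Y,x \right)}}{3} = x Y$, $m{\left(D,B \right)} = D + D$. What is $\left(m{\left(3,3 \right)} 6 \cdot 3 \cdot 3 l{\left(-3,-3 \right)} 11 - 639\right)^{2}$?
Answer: $9383215689$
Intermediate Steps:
$m{\left(D,B \right)} = 2 D$
$l{\left(Y,x \right)} = - 3 Y x$ ($l{\left(Y,x \right)} = - 3 x Y = - 3 Y x$)
$\left(m{\left(3,3 \right)} 6 \cdot 3 \cdot 3 l{\left(-3,-3 \right)} 11 - 639\right)^{2} = \left(2 \cdot 3 \cdot 6 \cdot 3 \cdot 3 \left(\left(-3\right) \left(-3\right) \left(-3\right)\right) 11 - 639\right)^{2} = \left(6 \cdot 6 \cdot 9 \left(-27\right) 11 - 639\right)^{2} = \left(6 \cdot 6 \left(-243\right) 11 - 639\right)^{2} = \left(6 \left(-1458\right) 11 - 639\right)^{2} = \left(\left(-8748\right) 11 - 639\right)^{2} = \left(-96228 - 639\right)^{2} = \left(-96867\right)^{2} = 9383215689$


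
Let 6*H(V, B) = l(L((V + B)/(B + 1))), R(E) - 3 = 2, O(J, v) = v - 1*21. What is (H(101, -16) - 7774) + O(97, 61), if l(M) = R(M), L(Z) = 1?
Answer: -46399/6 ≈ -7733.2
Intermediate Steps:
O(J, v) = -21 + v (O(J, v) = v - 21 = -21 + v)
R(E) = 5 (R(E) = 3 + 2 = 5)
l(M) = 5
H(V, B) = 5/6 (H(V, B) = (1/6)*5 = 5/6)
(H(101, -16) - 7774) + O(97, 61) = (5/6 - 7774) + (-21 + 61) = -46639/6 + 40 = -46399/6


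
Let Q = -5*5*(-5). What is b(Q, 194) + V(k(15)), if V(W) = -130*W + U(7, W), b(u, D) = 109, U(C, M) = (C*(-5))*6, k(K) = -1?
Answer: 29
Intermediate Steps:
U(C, M) = -30*C (U(C, M) = -5*C*6 = -30*C)
Q = 125 (Q = -25*(-5) = 125)
V(W) = -210 - 130*W (V(W) = -130*W - 30*7 = -130*W - 210 = -210 - 130*W)
b(Q, 194) + V(k(15)) = 109 + (-210 - 130*(-1)) = 109 + (-210 + 130) = 109 - 80 = 29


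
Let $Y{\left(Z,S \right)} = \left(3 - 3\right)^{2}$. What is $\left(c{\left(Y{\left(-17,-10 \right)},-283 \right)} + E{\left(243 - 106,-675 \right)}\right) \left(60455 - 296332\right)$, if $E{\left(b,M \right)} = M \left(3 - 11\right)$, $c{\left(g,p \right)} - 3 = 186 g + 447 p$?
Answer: $28564232946$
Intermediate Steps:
$Y{\left(Z,S \right)} = 0$ ($Y{\left(Z,S \right)} = 0^{2} = 0$)
$c{\left(g,p \right)} = 3 + 186 g + 447 p$ ($c{\left(g,p \right)} = 3 + \left(186 g + 447 p\right) = 3 + 186 g + 447 p$)
$E{\left(b,M \right)} = - 8 M$ ($E{\left(b,M \right)} = M \left(-8\right) = - 8 M$)
$\left(c{\left(Y{\left(-17,-10 \right)},-283 \right)} + E{\left(243 - 106,-675 \right)}\right) \left(60455 - 296332\right) = \left(\left(3 + 186 \cdot 0 + 447 \left(-283\right)\right) - -5400\right) \left(60455 - 296332\right) = \left(\left(3 + 0 - 126501\right) + 5400\right) \left(-235877\right) = \left(-126498 + 5400\right) \left(-235877\right) = \left(-121098\right) \left(-235877\right) = 28564232946$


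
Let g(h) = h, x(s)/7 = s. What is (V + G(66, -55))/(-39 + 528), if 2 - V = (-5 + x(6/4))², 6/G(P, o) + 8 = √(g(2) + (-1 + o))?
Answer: -6763/115404 - 3*I*√6/9617 ≈ -0.058603 - 0.00076411*I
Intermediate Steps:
x(s) = 7*s
G(P, o) = 6/(-8 + √(1 + o)) (G(P, o) = 6/(-8 + √(2 + (-1 + o))) = 6/(-8 + √(1 + o)))
V = -113/4 (V = 2 - (-5 + 7*(6/4))² = 2 - (-5 + 7*(6*(¼)))² = 2 - (-5 + 7*(3/2))² = 2 - (-5 + 21/2)² = 2 - (11/2)² = 2 - 1*121/4 = 2 - 121/4 = -113/4 ≈ -28.250)
(V + G(66, -55))/(-39 + 528) = (-113/4 + 6/(-8 + √(1 - 55)))/(-39 + 528) = (-113/4 + 6/(-8 + √(-54)))/489 = (-113/4 + 6/(-8 + 3*I*√6))*(1/489) = -113/1956 + 2/(163*(-8 + 3*I*√6))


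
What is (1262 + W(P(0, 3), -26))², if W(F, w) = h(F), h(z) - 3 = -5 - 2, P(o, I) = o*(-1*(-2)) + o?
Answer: 1582564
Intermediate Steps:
P(o, I) = 3*o (P(o, I) = o*2 + o = 2*o + o = 3*o)
h(z) = -4 (h(z) = 3 + (-5 - 2) = 3 - 7 = -4)
W(F, w) = -4
(1262 + W(P(0, 3), -26))² = (1262 - 4)² = 1258² = 1582564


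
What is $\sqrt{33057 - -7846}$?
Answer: $\sqrt{40903} \approx 202.24$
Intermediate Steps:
$\sqrt{33057 - -7846} = \sqrt{33057 + \left(-188 + \left(-443 + 8477\right)\right)} = \sqrt{33057 + \left(-188 + 8034\right)} = \sqrt{33057 + 7846} = \sqrt{40903}$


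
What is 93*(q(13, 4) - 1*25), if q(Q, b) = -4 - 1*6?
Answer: -3255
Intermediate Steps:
q(Q, b) = -10 (q(Q, b) = -4 - 6 = -10)
93*(q(13, 4) - 1*25) = 93*(-10 - 1*25) = 93*(-10 - 25) = 93*(-35) = -3255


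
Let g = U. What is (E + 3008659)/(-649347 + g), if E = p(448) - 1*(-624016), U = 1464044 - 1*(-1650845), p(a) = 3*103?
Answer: 1816492/1232771 ≈ 1.4735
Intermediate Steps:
p(a) = 309
U = 3114889 (U = 1464044 + 1650845 = 3114889)
g = 3114889
E = 624325 (E = 309 - 1*(-624016) = 309 + 624016 = 624325)
(E + 3008659)/(-649347 + g) = (624325 + 3008659)/(-649347 + 3114889) = 3632984/2465542 = 3632984*(1/2465542) = 1816492/1232771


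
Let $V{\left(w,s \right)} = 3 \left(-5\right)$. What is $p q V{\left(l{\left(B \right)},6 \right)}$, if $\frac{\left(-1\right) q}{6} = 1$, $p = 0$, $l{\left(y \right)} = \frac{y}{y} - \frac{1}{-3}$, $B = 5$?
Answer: $0$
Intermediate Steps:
$l{\left(y \right)} = \frac{4}{3}$ ($l{\left(y \right)} = 1 - - \frac{1}{3} = 1 + \frac{1}{3} = \frac{4}{3}$)
$V{\left(w,s \right)} = -15$
$q = -6$ ($q = \left(-6\right) 1 = -6$)
$p q V{\left(l{\left(B \right)},6 \right)} = 0 \left(-6\right) \left(-15\right) = 0 \left(-15\right) = 0$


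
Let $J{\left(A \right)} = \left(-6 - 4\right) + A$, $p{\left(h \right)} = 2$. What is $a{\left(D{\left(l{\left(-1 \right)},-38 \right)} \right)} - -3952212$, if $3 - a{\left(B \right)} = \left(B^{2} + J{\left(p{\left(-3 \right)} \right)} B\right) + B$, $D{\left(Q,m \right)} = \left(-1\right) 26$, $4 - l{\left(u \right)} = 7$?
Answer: $3951357$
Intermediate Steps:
$J{\left(A \right)} = -10 + A$
$l{\left(u \right)} = -3$ ($l{\left(u \right)} = 4 - 7 = -3$)
$D{\left(Q,m \right)} = -26$
$a{\left(B \right)} = 3 - B^{2} + 7 B$ ($a{\left(B \right)} = 3 - \left(\left(B^{2} + \left(-10 + 2\right) B\right) + B\right) = 3 - \left(\left(B^{2} - 8 B\right) + B\right) = 3 - \left(B^{2} - 7 B\right) = 3 - B^{2} + 7 B$)
$a{\left(D{\left(l{\left(-1 \right)},-38 \right)} \right)} - -3952212 = \left(3 - \left(-26\right)^{2} + 7 \left(-26\right)\right) - -3952212 = \left(3 - 676 - 182\right) + 3952212 = -855 + 3952212 = 3951357$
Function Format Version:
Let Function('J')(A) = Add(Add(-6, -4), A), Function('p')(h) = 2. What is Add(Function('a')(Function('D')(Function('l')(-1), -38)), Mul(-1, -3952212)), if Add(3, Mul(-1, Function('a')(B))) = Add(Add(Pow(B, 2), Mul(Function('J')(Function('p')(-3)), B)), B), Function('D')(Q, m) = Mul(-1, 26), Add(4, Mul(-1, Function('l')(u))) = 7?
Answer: 3951357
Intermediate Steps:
Function('J')(A) = Add(-10, A)
Function('l')(u) = -3 (Function('l')(u) = Add(4, Mul(-1, 7)) = Add(4, -7) = -3)
Function('D')(Q, m) = -26
Function('a')(B) = Add(3, Mul(-1, Pow(B, 2)), Mul(7, B)) (Function('a')(B) = Add(3, Mul(-1, Add(Add(Pow(B, 2), Mul(Add(-10, 2), B)), B))) = Add(3, Mul(-1, Add(Add(Pow(B, 2), Mul(-8, B)), B))) = Add(3, Mul(-1, Add(Pow(B, 2), Mul(-7, B)))) = Add(3, Add(Mul(-1, Pow(B, 2)), Mul(7, B))) = Add(3, Mul(-1, Pow(B, 2)), Mul(7, B)))
Add(Function('a')(Function('D')(Function('l')(-1), -38)), Mul(-1, -3952212)) = Add(Add(3, Mul(-1, Pow(-26, 2)), Mul(7, -26)), Mul(-1, -3952212)) = Add(Add(3, Mul(-1, 676), -182), 3952212) = Add(Add(3, -676, -182), 3952212) = Add(-855, 3952212) = 3951357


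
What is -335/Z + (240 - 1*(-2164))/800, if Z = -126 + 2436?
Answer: 132131/46200 ≈ 2.8600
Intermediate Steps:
Z = 2310
-335/Z + (240 - 1*(-2164))/800 = -335/2310 + (240 - 1*(-2164))/800 = -335*1/2310 + (240 + 2164)*(1/800) = -67/462 + 2404*(1/800) = -67/462 + 601/200 = 132131/46200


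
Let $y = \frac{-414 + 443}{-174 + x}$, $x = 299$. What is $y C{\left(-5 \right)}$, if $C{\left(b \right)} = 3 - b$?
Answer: $\frac{232}{125} \approx 1.856$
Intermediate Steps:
$y = \frac{29}{125}$ ($y = \frac{-414 + 443}{-174 + 299} = \frac{29}{125} \approx 0.232$)
$y C{\left(-5 \right)} = \frac{29 \left(3 - -5\right)}{125} = \frac{29 \left(3 + 5\right)}{125} = \frac{29}{125} \cdot 8 = \frac{232}{125}$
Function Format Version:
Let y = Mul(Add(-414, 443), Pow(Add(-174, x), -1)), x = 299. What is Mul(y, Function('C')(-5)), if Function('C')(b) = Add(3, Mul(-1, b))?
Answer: Rational(232, 125) ≈ 1.8560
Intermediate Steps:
y = Rational(29, 125) (y = Mul(Add(-414, 443), Pow(Add(-174, 299), -1)) = Mul(29, Pow(125, -1)) = Mul(29, Rational(1, 125)) = Rational(29, 125) ≈ 0.23200)
Mul(y, Function('C')(-5)) = Mul(Rational(29, 125), Add(3, Mul(-1, -5))) = Mul(Rational(29, 125), Add(3, 5)) = Mul(Rational(29, 125), 8) = Rational(232, 125)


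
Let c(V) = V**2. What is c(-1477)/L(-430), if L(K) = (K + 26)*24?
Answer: -2181529/9696 ≈ -224.99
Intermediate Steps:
L(K) = 624 + 24*K (L(K) = (26 + K)*24 = 624 + 24*K)
c(-1477)/L(-430) = (-1477)**2/(624 + 24*(-430)) = 2181529/(624 - 10320) = 2181529/(-9696) = 2181529*(-1/9696) = -2181529/9696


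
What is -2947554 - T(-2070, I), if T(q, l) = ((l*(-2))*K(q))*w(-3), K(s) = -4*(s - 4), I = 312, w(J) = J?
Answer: -18477666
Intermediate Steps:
K(s) = 16 - 4*s (K(s) = -4*(-4 + s) = 16 - 4*s)
T(q, l) = 6*l*(16 - 4*q) (T(q, l) = ((l*(-2))*(16 - 4*q))*(-3) = ((-2*l)*(16 - 4*q))*(-3) = -2*l*(16 - 4*q)*(-3) = 6*l*(16 - 4*q))
-2947554 - T(-2070, I) = -2947554 - 24*312*(4 - 1*(-2070)) = -2947554 - 24*312*(4 + 2070) = -2947554 - 24*312*2074 = -2947554 - 1*15530112 = -2947554 - 15530112 = -18477666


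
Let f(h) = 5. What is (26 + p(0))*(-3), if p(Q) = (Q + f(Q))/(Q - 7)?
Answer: -531/7 ≈ -75.857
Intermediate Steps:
p(Q) = (5 + Q)/(-7 + Q) (p(Q) = (Q + 5)/(Q - 7) = (5 + Q)/(-7 + Q))
(26 + p(0))*(-3) = (26 + (5 + 0)/(-7 + 0))*(-3) = (26 + 5/(-7))*(-3) = (26 - 1/7*5)*(-3) = (26 - 5/7)*(-3) = (177/7)*(-3) = -531/7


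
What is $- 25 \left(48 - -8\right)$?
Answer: $-1400$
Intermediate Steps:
$- 25 \left(48 - -8\right) = - 25 \left(48 + 8\right) = \left(-25\right) 56 = -1400$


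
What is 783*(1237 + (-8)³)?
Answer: 567675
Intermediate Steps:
783*(1237 + (-8)³) = 783*(1237 - 512) = 783*725 = 567675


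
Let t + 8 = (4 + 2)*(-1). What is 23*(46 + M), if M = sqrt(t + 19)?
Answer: 1058 + 23*sqrt(5) ≈ 1109.4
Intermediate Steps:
t = -14 (t = -8 + (4 + 2)*(-1) = -8 + 6*(-1) = -8 - 6 = -14)
M = sqrt(5) (M = sqrt(-14 + 19) = sqrt(5) ≈ 2.2361)
23*(46 + M) = 23*(46 + sqrt(5)) = 1058 + 23*sqrt(5)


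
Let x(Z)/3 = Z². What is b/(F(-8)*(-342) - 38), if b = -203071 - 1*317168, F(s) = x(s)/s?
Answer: -27381/430 ≈ -63.677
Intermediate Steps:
x(Z) = 3*Z²
F(s) = 3*s (F(s) = (3*s²)/s = 3*s)
b = -520239 (b = -203071 - 317168 = -520239)
b/(F(-8)*(-342) - 38) = -520239/((3*(-8))*(-342) - 38) = -520239/(-24*(-342) - 38) = -520239/(8208 - 38) = -520239/8170 = -520239*1/8170 = -27381/430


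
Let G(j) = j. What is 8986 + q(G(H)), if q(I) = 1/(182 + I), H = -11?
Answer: 1536607/171 ≈ 8986.0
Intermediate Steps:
8986 + q(G(H)) = 8986 + 1/(182 - 11) = 8986 + 1/171 = 1536607/171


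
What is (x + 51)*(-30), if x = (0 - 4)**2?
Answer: -2010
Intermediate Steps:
x = 16 (x = (-4)**2 = 16)
(x + 51)*(-30) = (16 + 51)*(-30) = 67*(-30) = -2010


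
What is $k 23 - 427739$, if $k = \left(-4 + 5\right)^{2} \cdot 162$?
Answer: $-424013$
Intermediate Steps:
$k = 162$ ($k = 1^{2} \cdot 162 = 1 \cdot 162 = 162$)
$k 23 - 427739 = 162 \cdot 23 - 427739 = 3726 - 427739 = -424013$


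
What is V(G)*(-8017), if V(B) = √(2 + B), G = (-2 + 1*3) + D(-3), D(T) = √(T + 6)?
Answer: -8017*√(3 + √3) ≈ -17440.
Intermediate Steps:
D(T) = √(6 + T)
G = 1 + √3 (G = (-2 + 1*3) + √(6 - 3) = (-2 + 3) + √3 = 1 + √3 ≈ 2.7321)
V(G)*(-8017) = √(2 + (1 + √3))*(-8017) = √(3 + √3)*(-8017) = -8017*√(3 + √3)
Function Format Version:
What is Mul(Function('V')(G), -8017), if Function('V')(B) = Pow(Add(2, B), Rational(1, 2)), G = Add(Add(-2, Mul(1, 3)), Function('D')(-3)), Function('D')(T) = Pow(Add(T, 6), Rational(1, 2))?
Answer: Mul(-8017, Pow(Add(3, Pow(3, Rational(1, 2))), Rational(1, 2))) ≈ -17440.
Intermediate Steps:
Function('D')(T) = Pow(Add(6, T), Rational(1, 2))
G = Add(1, Pow(3, Rational(1, 2))) (G = Add(Add(-2, Mul(1, 3)), Pow(Add(6, -3), Rational(1, 2))) = Add(Add(-2, 3), Pow(3, Rational(1, 2))) = Add(1, Pow(3, Rational(1, 2))) ≈ 2.7321)
Mul(Function('V')(G), -8017) = Mul(Pow(Add(2, Add(1, Pow(3, Rational(1, 2)))), Rational(1, 2)), -8017) = Mul(Pow(Add(3, Pow(3, Rational(1, 2))), Rational(1, 2)), -8017) = Mul(-8017, Pow(Add(3, Pow(3, Rational(1, 2))), Rational(1, 2)))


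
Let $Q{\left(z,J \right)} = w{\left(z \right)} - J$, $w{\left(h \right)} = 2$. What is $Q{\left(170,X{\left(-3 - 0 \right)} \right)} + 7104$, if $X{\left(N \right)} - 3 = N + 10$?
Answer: $7096$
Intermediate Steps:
$X{\left(N \right)} = 13 + N$ ($X{\left(N \right)} = 3 + \left(N + 10\right) = 3 + \left(10 + N\right) = 13 + N$)
$Q{\left(z,J \right)} = 2 - J$
$Q{\left(170,X{\left(-3 - 0 \right)} \right)} + 7104 = \left(2 - \left(13 - 3\right)\right) + 7104 = \left(2 - 10\right) + 7104 = -8 + 7104 = 7096$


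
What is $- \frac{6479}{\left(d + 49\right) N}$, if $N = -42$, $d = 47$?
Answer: $\frac{6479}{4032} \approx 1.6069$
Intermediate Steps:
$- \frac{6479}{\left(d + 49\right) N} = - \frac{6479}{\left(47 + 49\right) \left(-42\right)} = - \frac{6479}{96 \left(-42\right)} = - \frac{6479}{-4032} = \left(-6479\right) \left(- \frac{1}{4032}\right) = \frac{6479}{4032}$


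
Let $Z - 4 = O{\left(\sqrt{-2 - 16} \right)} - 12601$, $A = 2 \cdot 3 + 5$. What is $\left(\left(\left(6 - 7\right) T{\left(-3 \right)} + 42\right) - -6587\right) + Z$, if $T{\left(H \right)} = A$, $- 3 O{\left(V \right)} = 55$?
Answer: $- \frac{17992}{3} \approx -5997.3$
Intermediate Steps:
$O{\left(V \right)} = - \frac{55}{3}$ ($O{\left(V \right)} = \left(- \frac{1}{3}\right) 55 = - \frac{55}{3}$)
$A = 11$ ($A = 6 + 5 = 11$)
$T{\left(H \right)} = 11$
$Z = - \frac{37846}{3}$ ($Z = 4 - \frac{37858}{3} = - \frac{37846}{3} \approx -12615.0$)
$\left(\left(\left(6 - 7\right) T{\left(-3 \right)} + 42\right) - -6587\right) + Z = \left(\left(\left(6 - 7\right) 11 + 42\right) - -6587\right) - \frac{37846}{3} = \left(\left(\left(6 - 7\right) 11 + 42\right) + 6587\right) - \frac{37846}{3} = \left(\left(\left(-1\right) 11 + 42\right) + 6587\right) - \frac{37846}{3} = \left(\left(-11 + 42\right) + 6587\right) - \frac{37846}{3} = \left(31 + 6587\right) - \frac{37846}{3} = 6618 - \frac{37846}{3} = - \frac{17992}{3}$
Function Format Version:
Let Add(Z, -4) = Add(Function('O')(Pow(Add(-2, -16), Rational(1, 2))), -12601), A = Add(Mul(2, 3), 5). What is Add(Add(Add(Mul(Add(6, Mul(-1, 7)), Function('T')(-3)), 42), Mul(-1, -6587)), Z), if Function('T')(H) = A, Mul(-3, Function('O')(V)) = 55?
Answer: Rational(-17992, 3) ≈ -5997.3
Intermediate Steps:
Function('O')(V) = Rational(-55, 3) (Function('O')(V) = Mul(Rational(-1, 3), 55) = Rational(-55, 3))
A = 11 (A = Add(6, 5) = 11)
Function('T')(H) = 11
Z = Rational(-37846, 3) (Z = Add(4, Add(Rational(-55, 3), -12601)) = Add(4, Rational(-37858, 3)) = Rational(-37846, 3) ≈ -12615.)
Add(Add(Add(Mul(Add(6, Mul(-1, 7)), Function('T')(-3)), 42), Mul(-1, -6587)), Z) = Add(Add(Add(Mul(Add(6, Mul(-1, 7)), 11), 42), Mul(-1, -6587)), Rational(-37846, 3)) = Add(Add(Add(Mul(Add(6, -7), 11), 42), 6587), Rational(-37846, 3)) = Add(Add(Add(Mul(-1, 11), 42), 6587), Rational(-37846, 3)) = Add(Add(Add(-11, 42), 6587), Rational(-37846, 3)) = Add(Add(31, 6587), Rational(-37846, 3)) = Add(6618, Rational(-37846, 3)) = Rational(-17992, 3)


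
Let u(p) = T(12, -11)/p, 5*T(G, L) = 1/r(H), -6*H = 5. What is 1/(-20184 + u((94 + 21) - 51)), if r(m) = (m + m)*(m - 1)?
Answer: -8800/177619191 ≈ -4.9544e-5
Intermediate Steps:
H = -⅚ (H = -⅙*5 = -⅚ ≈ -0.83333)
r(m) = 2*m*(-1 + m) (r(m) = (2*m)*(-1 + m) = 2*m*(-1 + m))
T(G, L) = 18/275 (T(G, L) = 1/(5*((2*(-⅚)*(-1 - ⅚)))) = 1/(5*((2*(-⅚)*(-11/6)))) = 1/(5*(55/18)) = (⅕)*(18/55) = 18/275)
u(p) = 18/(275*p)
1/(-20184 + u((94 + 21) - 51)) = 1/(-20184 + 18/(275*((94 + 21) - 51))) = 1/(-20184 + 18/(275*(115 - 51))) = 1/(-20184 + (18/275)/64) = 1/(-20184 + (18/275)*(1/64)) = 1/(-20184 + 9/8800) = 1/(-177619191/8800) = -8800/177619191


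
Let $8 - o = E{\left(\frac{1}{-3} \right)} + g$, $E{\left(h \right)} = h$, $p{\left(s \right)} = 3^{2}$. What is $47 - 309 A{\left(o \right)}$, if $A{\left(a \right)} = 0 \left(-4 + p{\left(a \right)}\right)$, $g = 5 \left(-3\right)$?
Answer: $47$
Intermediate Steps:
$p{\left(s \right)} = 9$
$g = -15$
$o = \frac{70}{3}$ ($o = 8 - \left(\frac{1}{-3} - 15\right) = 8 - \left(- \frac{1}{3} - 15\right) = 8 - - \frac{46}{3} = 8 + \frac{46}{3} = \frac{70}{3} \approx 23.333$)
$A{\left(a \right)} = 0$ ($A{\left(a \right)} = 0 \left(-4 + 9\right) = 0 \cdot 5 = 0$)
$47 - 309 A{\left(o \right)} = 47 - 0 = 47 + 0 = 47$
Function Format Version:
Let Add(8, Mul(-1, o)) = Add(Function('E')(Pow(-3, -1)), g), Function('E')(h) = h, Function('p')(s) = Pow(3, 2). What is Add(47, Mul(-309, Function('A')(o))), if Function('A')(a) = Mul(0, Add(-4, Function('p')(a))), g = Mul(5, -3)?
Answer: 47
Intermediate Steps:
Function('p')(s) = 9
g = -15
o = Rational(70, 3) (o = Add(8, Mul(-1, Add(Pow(-3, -1), -15))) = Add(8, Mul(-1, Add(Rational(-1, 3), -15))) = Add(8, Mul(-1, Rational(-46, 3))) = Add(8, Rational(46, 3)) = Rational(70, 3) ≈ 23.333)
Function('A')(a) = 0 (Function('A')(a) = Mul(0, Add(-4, 9)) = Mul(0, 5) = 0)
Add(47, Mul(-309, Function('A')(o))) = Add(47, Mul(-309, 0)) = Add(47, 0) = 47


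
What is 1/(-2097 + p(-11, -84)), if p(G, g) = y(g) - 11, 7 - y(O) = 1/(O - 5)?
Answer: -89/186988 ≈ -0.00047597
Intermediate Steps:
y(O) = 7 - 1/(-5 + O) (y(O) = 7 - 1/(O - 5) = 7 - 1/(-5 + O))
p(G, g) = -11 + (-36 + 7*g)/(-5 + g) (p(G, g) = (-36 + 7*g)/(-5 + g) - 11 = -11 + (-36 + 7*g)/(-5 + g))
1/(-2097 + p(-11, -84)) = 1/(-2097 + (19 - 4*(-84))/(-5 - 84)) = 1/(-2097 + (19 + 336)/(-89)) = 1/(-2097 - 1/89*355) = 1/(-2097 - 355/89) = 1/(-186988/89) = -89/186988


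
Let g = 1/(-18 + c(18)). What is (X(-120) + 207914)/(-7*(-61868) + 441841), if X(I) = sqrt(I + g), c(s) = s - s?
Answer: 207914/874917 + I*sqrt(4322)/5249502 ≈ 0.23764 + 1.2523e-5*I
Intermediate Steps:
c(s) = 0
g = -1/18 (g = 1/(-18 + 0) = 1/(-18) = -1/18 ≈ -0.055556)
X(I) = sqrt(-1/18 + I) (X(I) = sqrt(I - 1/18) = sqrt(-1/18 + I))
(X(-120) + 207914)/(-7*(-61868) + 441841) = (sqrt(-2 + 36*(-120))/6 + 207914)/(-7*(-61868) + 441841) = (sqrt(-2 - 4320)/6 + 207914)/(433076 + 441841) = (sqrt(-4322)/6 + 207914)/874917 = ((I*sqrt(4322))/6 + 207914)*(1/874917) = (I*sqrt(4322)/6 + 207914)*(1/874917) = (207914 + I*sqrt(4322)/6)*(1/874917) = 207914/874917 + I*sqrt(4322)/5249502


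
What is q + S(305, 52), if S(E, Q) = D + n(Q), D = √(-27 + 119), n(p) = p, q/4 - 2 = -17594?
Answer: -70316 + 2*√23 ≈ -70306.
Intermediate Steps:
q = -70368 (q = 8 + 4*(-17594) = 8 - 70376 = -70368)
D = 2*√23 (D = √92 = 2*√23 ≈ 9.5917)
S(E, Q) = Q + 2*√23 (S(E, Q) = 2*√23 + Q = Q + 2*√23)
q + S(305, 52) = -70368 + (52 + 2*√23) = -70316 + 2*√23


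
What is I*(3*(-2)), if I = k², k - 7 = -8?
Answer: -6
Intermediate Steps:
k = -1 (k = 7 - 8 = -1)
I = 1 (I = (-1)² = 1)
I*(3*(-2)) = 1*(3*(-2)) = 1*(-6) = -6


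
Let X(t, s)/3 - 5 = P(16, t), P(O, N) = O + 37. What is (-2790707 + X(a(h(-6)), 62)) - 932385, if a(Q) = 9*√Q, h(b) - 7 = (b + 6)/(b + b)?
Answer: -3722918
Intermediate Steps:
P(O, N) = 37 + O
h(b) = 7 + (6 + b)/(2*b) (h(b) = 7 + (b + 6)/(b + b) = 7 + (6 + b)/((2*b)) = 7 + (6 + b)*(1/(2*b)) = 7 + (6 + b)/(2*b))
X(t, s) = 174 (X(t, s) = 15 + 3*(37 + 16) = 15 + 3*53 = 15 + 159 = 174)
(-2790707 + X(a(h(-6)), 62)) - 932385 = (-2790707 + 174) - 932385 = -2790533 - 932385 = -3722918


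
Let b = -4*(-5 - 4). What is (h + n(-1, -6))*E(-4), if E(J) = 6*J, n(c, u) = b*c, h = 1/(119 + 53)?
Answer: 37146/43 ≈ 863.86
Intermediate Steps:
b = 36 (b = -4*(-9) = 36)
h = 1/172 ≈ 0.0058140
n(c, u) = 36*c
(h + n(-1, -6))*E(-4) = (1/172 + 36*(-1))*(6*(-4)) = (1/172 - 36)*(-24) = -6191/172*(-24) = 37146/43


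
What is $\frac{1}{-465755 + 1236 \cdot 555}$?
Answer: $\frac{1}{220225} \approx 4.5408 \cdot 10^{-6}$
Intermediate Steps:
$\frac{1}{-465755 + 1236 \cdot 555} = \frac{1}{-465755 + 685980} = \frac{1}{220225}$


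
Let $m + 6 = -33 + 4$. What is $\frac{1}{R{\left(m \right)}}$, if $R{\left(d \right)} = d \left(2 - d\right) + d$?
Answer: $- \frac{1}{1330} \approx -0.00075188$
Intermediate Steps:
$m = -35$ ($m = -6 + \left(-33 + 4\right) = -6 - 29 = -35$)
$R{\left(d \right)} = d + d \left(2 - d\right)$
$\frac{1}{R{\left(m \right)}} = \frac{1}{\left(-35\right) \left(3 - -35\right)} = \frac{1}{\left(-35\right) \left(3 + 35\right)} = \frac{1}{\left(-35\right) 38} = \frac{1}{-1330} = - \frac{1}{1330}$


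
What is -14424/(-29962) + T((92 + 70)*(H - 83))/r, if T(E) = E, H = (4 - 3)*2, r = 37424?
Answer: 36660603/280324472 ≈ 0.13078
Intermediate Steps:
H = 2 (H = 1*2 = 2)
-14424/(-29962) + T((92 + 70)*(H - 83))/r = -14424/(-29962) + ((92 + 70)*(2 - 83))/37424 = -14424*(-1/29962) + (162*(-81))*(1/37424) = 7212/14981 - 13122*1/37424 = 7212/14981 - 6561/18712 = 36660603/280324472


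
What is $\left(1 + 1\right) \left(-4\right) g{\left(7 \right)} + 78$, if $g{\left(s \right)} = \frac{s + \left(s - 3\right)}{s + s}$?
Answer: $\frac{502}{7} \approx 71.714$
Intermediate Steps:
$g{\left(s \right)} = \frac{-3 + 2 s}{2 s}$ ($g{\left(s \right)} = \frac{s + \left(-3 + s\right)}{2 s} = \left(-3 + 2 s\right) \frac{1}{2 s} = \frac{-3 + 2 s}{2 s}$)
$\left(1 + 1\right) \left(-4\right) g{\left(7 \right)} + 78 = \left(1 + 1\right) \left(-4\right) \frac{- \frac{3}{2} + 7}{7} + 78 = 2 \left(-4\right) \frac{1}{7} \cdot \frac{11}{2} + 78 = \left(-8\right) \frac{11}{14} + 78 = - \frac{44}{7} + 78 = \frac{502}{7}$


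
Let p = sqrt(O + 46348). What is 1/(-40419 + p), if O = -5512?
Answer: -13473/544551575 - 2*sqrt(10209)/1633654725 ≈ -2.4865e-5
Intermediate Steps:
p = 2*sqrt(10209) (p = sqrt(-5512 + 46348) = sqrt(40836) = 2*sqrt(10209) ≈ 202.08)
1/(-40419 + p) = 1/(-40419 + 2*sqrt(10209))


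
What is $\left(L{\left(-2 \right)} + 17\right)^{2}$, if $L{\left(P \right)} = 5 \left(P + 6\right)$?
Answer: $1369$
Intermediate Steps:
$L{\left(P \right)} = 30 + 5 P$ ($L{\left(P \right)} = 5 \left(6 + P\right) = 30 + 5 P$)
$\left(L{\left(-2 \right)} + 17\right)^{2} = \left(\left(30 + 5 \left(-2\right)\right) + 17\right)^{2} = \left(\left(30 - 10\right) + 17\right)^{2} = \left(20 + 17\right)^{2} = 37^{2} = 1369$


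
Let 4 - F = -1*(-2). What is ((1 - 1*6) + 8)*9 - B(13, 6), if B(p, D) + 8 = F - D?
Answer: 39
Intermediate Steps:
F = 2 (F = 4 - (-1)*(-2) = 4 - 1*2 = 4 - 2 = 2)
B(p, D) = -6 - D (B(p, D) = -8 + (2 - D) = -6 - D)
((1 - 1*6) + 8)*9 - B(13, 6) = ((1 - 1*6) + 8)*9 - (-6 - 1*6) = ((1 - 6) + 8)*9 - (-6 - 6) = (-5 + 8)*9 - 1*(-12) = 3*9 + 12 = 27 + 12 = 39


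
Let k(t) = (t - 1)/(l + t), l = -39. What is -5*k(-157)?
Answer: -395/98 ≈ -4.0306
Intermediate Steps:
k(t) = (-1 + t)/(-39 + t) (k(t) = (t - 1)/(-39 + t) = (-1 + t)/(-39 + t))
-5*k(-157) = -5*(-1 - 157)/(-39 - 157) = -5*(-158)/(-196) = -(-5)*(-158)/196 = -5*79/98 = -395/98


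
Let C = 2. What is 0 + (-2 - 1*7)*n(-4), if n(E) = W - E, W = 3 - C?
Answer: -45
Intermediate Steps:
W = 1 (W = 3 - 1*2 = 3 - 2 = 1)
n(E) = 1 - E
0 + (-2 - 1*7)*n(-4) = 0 + (-2 - 1*7)*(1 - 1*(-4)) = 0 + (-2 - 7)*(1 + 4) = 0 - 9*5 = 0 - 45 = -45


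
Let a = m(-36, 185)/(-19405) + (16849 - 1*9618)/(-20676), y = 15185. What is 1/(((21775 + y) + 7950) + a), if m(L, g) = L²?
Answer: 401217780/18018523386149 ≈ 2.2267e-5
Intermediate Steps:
a = -167113651/401217780 (a = (-36)²/(-19405) + (16849 - 1*9618)/(-20676) = 1296*(-1/19405) + (16849 - 9618)*(-1/20676) = -1296/19405 + 7231*(-1/20676) = -1296/19405 - 7231/20676 = -167113651/401217780 ≈ -0.41652)
1/(((21775 + y) + 7950) + a) = 1/(((21775 + 15185) + 7950) - 167113651/401217780) = 1/((36960 + 7950) - 167113651/401217780) = 1/(44910 - 167113651/401217780) = 1/(18018523386149/401217780) = 401217780/18018523386149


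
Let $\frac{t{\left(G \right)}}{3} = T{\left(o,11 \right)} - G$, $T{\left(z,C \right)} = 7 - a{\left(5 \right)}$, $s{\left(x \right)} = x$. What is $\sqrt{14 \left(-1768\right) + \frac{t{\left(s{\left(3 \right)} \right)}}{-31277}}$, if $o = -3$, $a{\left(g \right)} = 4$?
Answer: $4 i \sqrt{1547} \approx 157.33 i$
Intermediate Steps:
$T{\left(z,C \right)} = 3$ ($T{\left(z,C \right)} = 7 - 4 = 3$)
$t{\left(G \right)} = 9 - 3 G$ ($t{\left(G \right)} = 3 \left(3 - G\right) = 9 - 3 G$)
$\sqrt{14 \left(-1768\right) + \frac{t{\left(s{\left(3 \right)} \right)}}{-31277}} = \sqrt{14 \left(-1768\right) + \frac{9 - 9}{-31277}} = \sqrt{-24752 + \left(9 - 9\right) \left(- \frac{1}{31277}\right)} = \sqrt{-24752 + 0 \left(- \frac{1}{31277}\right)} = \sqrt{-24752 + 0} = \sqrt{-24752} = 4 i \sqrt{1547}$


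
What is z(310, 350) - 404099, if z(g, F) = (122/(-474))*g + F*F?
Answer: -66757873/237 ≈ -2.8168e+5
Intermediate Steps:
z(g, F) = F**2 - 61*g/237 (z(g, F) = (122*(-1/474))*g + F**2 = -61*g/237 + F**2 = F**2 - 61*g/237)
z(310, 350) - 404099 = (350**2 - 61/237*310) - 404099 = (122500 - 18910/237) - 404099 = 29013590/237 - 404099 = -66757873/237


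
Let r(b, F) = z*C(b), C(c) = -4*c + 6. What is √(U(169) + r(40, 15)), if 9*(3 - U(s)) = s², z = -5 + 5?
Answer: I*√28534/3 ≈ 56.307*I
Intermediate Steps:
z = 0
C(c) = 6 - 4*c
r(b, F) = 0 (r(b, F) = 0*(6 - 4*b) = 0)
U(s) = 3 - s²/9
√(U(169) + r(40, 15)) = √((3 - ⅑*169²) + 0) = √((3 - ⅑*28561) + 0) = √((3 - 28561/9) + 0) = √(-28534/9 + 0) = √(-28534/9) = I*√28534/3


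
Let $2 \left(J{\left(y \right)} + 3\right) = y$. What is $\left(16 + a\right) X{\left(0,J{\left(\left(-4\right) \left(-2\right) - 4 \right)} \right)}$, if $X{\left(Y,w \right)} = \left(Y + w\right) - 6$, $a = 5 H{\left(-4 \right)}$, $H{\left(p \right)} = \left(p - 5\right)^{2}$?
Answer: $-2947$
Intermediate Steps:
$H{\left(p \right)} = \left(-5 + p\right)^{2}$
$J{\left(y \right)} = -3 + \frac{y}{2}$
$a = 405$ ($a = 5 \left(-5 - 4\right)^{2} = 5 \left(-9\right)^{2} = 5 \cdot 81 = 405$)
$X{\left(Y,w \right)} = -6 + Y + w$
$\left(16 + a\right) X{\left(0,J{\left(\left(-4\right) \left(-2\right) - 4 \right)} \right)} = \left(16 + 405\right) \left(-6 + 0 - \left(3 - \frac{\left(-4\right) \left(-2\right) - 4}{2}\right)\right) = 421 \left(-6 + 0 - \left(3 - \frac{8 - 4}{2}\right)\right) = 421 \left(-6 + 0 + \left(-3 + \frac{1}{2} \cdot 4\right)\right) = 421 \left(-6 + 0 + \left(-3 + 2\right)\right) = 421 \left(-6 + 0 - 1\right) = 421 \left(-7\right) = -2947$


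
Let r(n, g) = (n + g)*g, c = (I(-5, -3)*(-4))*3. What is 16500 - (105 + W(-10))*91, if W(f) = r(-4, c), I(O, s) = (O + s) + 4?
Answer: -185247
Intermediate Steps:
I(O, s) = 4 + O + s
c = 48 (c = ((4 - 5 - 3)*(-4))*3 = -4*(-4)*3 = 16*3 = 48)
r(n, g) = g*(g + n) (r(n, g) = (g + n)*g = g*(g + n))
W(f) = 2112 (W(f) = 48*(48 - 4) = 48*44 = 2112)
16500 - (105 + W(-10))*91 = 16500 - (105 + 2112)*91 = 16500 - 2217*91 = 16500 - 1*201747 = 16500 - 201747 = -185247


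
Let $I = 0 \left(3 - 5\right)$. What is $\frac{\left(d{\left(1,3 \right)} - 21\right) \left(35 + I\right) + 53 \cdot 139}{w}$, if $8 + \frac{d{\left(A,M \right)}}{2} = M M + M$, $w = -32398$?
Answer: $- \frac{3456}{16199} \approx -0.21335$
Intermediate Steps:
$d{\left(A,M \right)} = -16 + 2 M + 2 M^{2}$ ($d{\left(A,M \right)} = -16 + 2 \left(M M + M\right) = -16 + 2 \left(M^{2} + M\right) = -16 + 2 \left(M + M^{2}\right) = -16 + \left(2 M + 2 M^{2}\right) = -16 + 2 M + 2 M^{2}$)
$I = 0$ ($I = 0 \left(-2\right) = 0$)
$\frac{\left(d{\left(1,3 \right)} - 21\right) \left(35 + I\right) + 53 \cdot 139}{w} = \frac{\left(\left(-16 + 2 \cdot 3 + 2 \cdot 3^{2}\right) - 21\right) \left(35 + 0\right) + 53 \cdot 139}{-32398} = \left(\left(\left(-16 + 6 + 2 \cdot 9\right) - 21\right) 35 + 7367\right) \left(- \frac{1}{32398}\right) = \left(\left(\left(-16 + 6 + 18\right) - 21\right) 35 + 7367\right) \left(- \frac{1}{32398}\right) = \left(\left(8 - 21\right) 35 + 7367\right) \left(- \frac{1}{32398}\right) = \left(\left(-13\right) 35 + 7367\right) \left(- \frac{1}{32398}\right) = \left(-455 + 7367\right) \left(- \frac{1}{32398}\right) = 6912 \left(- \frac{1}{32398}\right) = - \frac{3456}{16199}$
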